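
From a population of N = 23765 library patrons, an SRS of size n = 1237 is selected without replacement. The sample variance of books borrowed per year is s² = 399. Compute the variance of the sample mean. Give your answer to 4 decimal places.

0.3058

Under SRS without replacement, Var(ȳ) = (1 − f)·s²/n with f = n/N = 1237/23765 = 0.05205134.
Var(ȳ) = (1 − 0.05205134)·399/1237 = 0.94794866·0.32255457 = 0.30576517.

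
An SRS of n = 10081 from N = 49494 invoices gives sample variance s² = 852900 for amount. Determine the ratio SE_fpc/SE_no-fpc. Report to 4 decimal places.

f = n/N = 10081/49494 = 0.20368125.
SE_no-fpc = √(s²/n) = 9.1980814; SE_fpc = √((1−f)s²/n) = 8.2080637.
Ratio = √(1−f) = 0.89236693.

0.8924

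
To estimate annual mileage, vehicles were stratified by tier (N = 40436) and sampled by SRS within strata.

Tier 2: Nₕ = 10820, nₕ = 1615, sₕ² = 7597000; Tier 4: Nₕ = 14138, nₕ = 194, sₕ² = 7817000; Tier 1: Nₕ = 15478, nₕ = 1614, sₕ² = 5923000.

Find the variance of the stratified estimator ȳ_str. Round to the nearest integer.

5626

Var(ȳ_str) = Σₕ Wₕ²(1 − fₕ)sₕ²/nₕ with Wₕ = Nₕ/N, N = 40436.
Tier 2: Wₕ = 0.26758334; term = 0.26758334²·(1 − 0.14926063)·7597000/1615 = 286.53935.
Tier 4: Wₕ = 0.34963894; term = 0.34963894²·(1 − 0.01372188)·7817000/194 = 4858.222.
Tier 1: Wₕ = 0.38277772; term = 0.38277772²·(1 − 0.10427704)·5923000/1614 = 481.62078.
Sum = 5626.3821.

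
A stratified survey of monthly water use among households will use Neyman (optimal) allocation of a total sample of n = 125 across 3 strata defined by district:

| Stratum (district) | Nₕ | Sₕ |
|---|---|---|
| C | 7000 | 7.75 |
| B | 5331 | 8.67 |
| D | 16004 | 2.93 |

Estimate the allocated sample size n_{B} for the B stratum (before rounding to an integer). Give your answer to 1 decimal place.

Neyman allocation: nₕ = n·NₕSₕ / Σⱼ NⱼSⱼ.
Σ NⱼSⱼ = 7000·7.75 + 5331·8.67 + 16004·2.93 = 147361.49.
n_{B} = 125·5331·8.67 / 147361.49 = 39.2.

39.2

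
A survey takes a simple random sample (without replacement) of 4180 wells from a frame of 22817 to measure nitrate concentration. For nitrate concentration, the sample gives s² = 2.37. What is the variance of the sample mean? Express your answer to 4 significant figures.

Under SRS without replacement, Var(ȳ) = (1 − f)·s²/n with f = n/N = 4180/22817 = 0.18319674.
Var(ȳ) = (1 − 0.18319674)·2.37/4180 = 0.81680326·5.6698565 × 10^-4 = 4.6311572 × 10^-4.

4.631 × 10^-4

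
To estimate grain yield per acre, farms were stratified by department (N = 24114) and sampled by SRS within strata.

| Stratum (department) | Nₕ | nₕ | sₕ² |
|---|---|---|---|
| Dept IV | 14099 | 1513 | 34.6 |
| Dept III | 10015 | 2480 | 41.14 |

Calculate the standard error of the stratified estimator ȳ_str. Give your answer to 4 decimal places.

Var(ȳ_str) = Σₕ Wₕ²(1 − fₕ)sₕ²/nₕ with Wₕ = Nₕ/N, N = 24114.
Dept IV: Wₕ = 0.58468110; term = 0.58468110²·(1 − 0.10731258)·34.6/1513 = 0.0069787027.
Dept III: Wₕ = 0.41531890; term = 0.41531890²·(1 − 0.24762856)·41.14/2480 = 0.0021528229.
Sum = 0.0091315256.
SE = √(0.0091315256) = 0.0956.

0.0956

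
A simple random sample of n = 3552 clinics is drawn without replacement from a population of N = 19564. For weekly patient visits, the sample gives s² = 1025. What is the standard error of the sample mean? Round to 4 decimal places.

Under SRS without replacement, Var(ȳ) = (1 − f)·s²/n with f = n/N = 3552/19564 = 0.18155796.
Var(ȳ) = (1 − 0.18155796)·1025/3552 = 0.81844204·0.28856982 = 0.23617767.
SE(ȳ) = √(0.23617767) = 0.4860.

0.4860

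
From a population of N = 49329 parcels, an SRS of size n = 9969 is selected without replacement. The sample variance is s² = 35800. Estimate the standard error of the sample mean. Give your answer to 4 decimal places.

Under SRS without replacement, Var(ȳ) = (1 − f)·s²/n with f = n/N = 9969/49329 = 0.20209208.
Var(ȳ) = (1 − 0.20209208)·35800/9969 = 0.79790792·3.5911325 = 2.8653931.
SE(ȳ) = √(2.8653931) = 1.6927.

1.6927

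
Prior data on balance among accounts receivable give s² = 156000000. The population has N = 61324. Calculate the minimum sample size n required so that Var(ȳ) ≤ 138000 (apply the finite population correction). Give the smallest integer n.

1110

Without fpc, n₀ = s²/D = 156000000/138000 = 1130.4348.
With fpc, (1 − n/N)·s²/n ≤ D requires n ≥ n₀/(1 + n₀/N) = 1130.4348/(1 + 1130.4348/61324) = 1109.9738.
Rounding up, n = 1110.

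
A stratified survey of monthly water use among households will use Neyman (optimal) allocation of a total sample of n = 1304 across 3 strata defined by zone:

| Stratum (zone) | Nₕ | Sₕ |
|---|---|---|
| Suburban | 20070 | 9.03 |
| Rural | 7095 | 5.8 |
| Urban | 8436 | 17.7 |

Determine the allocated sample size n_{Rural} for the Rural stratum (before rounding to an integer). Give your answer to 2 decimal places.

144.37

Neyman allocation: nₕ = n·NₕSₕ / Σⱼ NⱼSⱼ.
Σ NⱼSⱼ = 20070·9.03 + 7095·5.8 + 8436·17.7 = 371700.3.
n_{Rural} = 1304·7095·5.8 / 371700.3 = 144.37.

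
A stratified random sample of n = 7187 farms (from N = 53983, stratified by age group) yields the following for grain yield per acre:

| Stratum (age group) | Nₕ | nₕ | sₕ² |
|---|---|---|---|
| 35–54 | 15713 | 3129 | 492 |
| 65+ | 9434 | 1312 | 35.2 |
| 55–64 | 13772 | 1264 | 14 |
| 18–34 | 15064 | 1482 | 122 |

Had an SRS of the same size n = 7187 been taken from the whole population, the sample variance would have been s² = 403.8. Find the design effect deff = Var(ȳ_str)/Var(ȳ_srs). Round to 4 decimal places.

0.3656

Var(ȳ_str) = Σ Wₕ²(1−fₕ)sₕ²/nₕ with Wₕ = Nₕ/53983:
  35–54: (15713/53983)²·(1−3129/15713)·492/3129 = 0.01066899
  65+: (9434/53983)²·(1−1312/9434)·35.2/1312 = 7.0542956 × 10^-4
  55–64: (13772/53983)²·(1−1264/13772)·14/1264 = 6.5471428 × 10^-4
  18–34: (15064/53983)²·(1−1482/15064)·122/1482 = 0.0057796512
  → Var(ȳ_str) = 0.017808785.
Var(ȳ_srs) = (1 − 7187/53983)·403.8/7187 = 0.048704645.
deff = 0.017808785 / 0.048704645 = 0.3656.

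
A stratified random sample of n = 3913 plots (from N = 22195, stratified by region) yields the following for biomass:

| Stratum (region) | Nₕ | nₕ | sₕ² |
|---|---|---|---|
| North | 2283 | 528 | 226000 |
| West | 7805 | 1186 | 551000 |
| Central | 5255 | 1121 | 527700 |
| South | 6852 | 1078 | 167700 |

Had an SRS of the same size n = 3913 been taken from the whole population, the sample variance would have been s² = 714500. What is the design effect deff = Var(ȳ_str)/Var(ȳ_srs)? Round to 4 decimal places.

0.5682

Var(ȳ_str) = Σ Wₕ²(1−fₕ)sₕ²/nₕ with Wₕ = Nₕ/22195:
  North: (2283/22195)²·(1−528/2283)·226000/528 = 3.4813465
  West: (7805/22195)²·(1−1186/7805)·551000/1186 = 48.72164
  Central: (5255/22195)²·(1−1121/5255)·527700/1121 = 20.75938
  South: (6852/22195)²·(1−1078/6852)·167700/1078 = 12.493903
  → Var(ȳ_str) = 85.45627.
Var(ȳ_srs) = (1 − 3913/22195)·714500/3913 = 150.40454.
deff = 85.45627 / 150.40454 = 0.5682.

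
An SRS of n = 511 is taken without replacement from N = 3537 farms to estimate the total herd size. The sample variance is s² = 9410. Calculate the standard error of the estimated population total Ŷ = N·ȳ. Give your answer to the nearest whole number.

Var(Ŷ) = N²·Var(ȳ) = N²·(1 − n/N)·s²/n.
f = 511/3537 = 0.14447272; Var(ȳ) = 0.85552728·9410/511 = 15.754426.
Var(Ŷ) = 3537² · 15.754426 = 1.9709368 × 10^8.
SE(Ŷ) = √(1.9709368 × 10^8) = 14039.

14039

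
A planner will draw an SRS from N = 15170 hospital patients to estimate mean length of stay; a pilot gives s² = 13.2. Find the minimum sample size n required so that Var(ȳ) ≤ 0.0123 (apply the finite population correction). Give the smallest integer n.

1003

Without fpc, n₀ = s²/D = 13.2/0.0123 = 1073.1707.
With fpc, (1 − n/N)·s²/n ≤ D requires n ≥ n₀/(1 + n₀/N) = 1073.1707/(1 + 1073.1707/15170) = 1002.2673.
Rounding up, n = 1003.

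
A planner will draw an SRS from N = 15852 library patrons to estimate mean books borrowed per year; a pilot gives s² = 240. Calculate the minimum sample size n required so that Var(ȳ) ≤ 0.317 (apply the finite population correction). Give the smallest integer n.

723

Without fpc, n₀ = s²/D = 240/0.317 = 757.0978.
With fpc, (1 − n/N)·s²/n ≤ D requires n ≥ n₀/(1 + n₀/N) = 757.0978/(1 + 757.0978/15852) = 722.5868.
Rounding up, n = 723.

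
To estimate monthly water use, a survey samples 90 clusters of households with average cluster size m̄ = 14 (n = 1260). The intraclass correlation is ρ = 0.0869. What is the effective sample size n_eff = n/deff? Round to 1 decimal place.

591.6

deff = 1 + (14 − 1)·0.0869 = 1 + 1.1297 = 2.1297.
n_eff = 1260 / 2.1297 = 591.6.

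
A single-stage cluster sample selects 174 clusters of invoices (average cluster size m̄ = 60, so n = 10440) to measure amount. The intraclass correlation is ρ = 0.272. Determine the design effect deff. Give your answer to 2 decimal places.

17.05

deff = 1 + (60 − 1)·0.272 = 1 + 16.048 = 17.048.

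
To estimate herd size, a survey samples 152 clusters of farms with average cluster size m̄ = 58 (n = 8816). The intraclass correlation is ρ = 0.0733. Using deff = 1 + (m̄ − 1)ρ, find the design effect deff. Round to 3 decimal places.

deff = 1 + (58 − 1)·0.0733 = 1 + 4.1781 = 5.1781.

5.178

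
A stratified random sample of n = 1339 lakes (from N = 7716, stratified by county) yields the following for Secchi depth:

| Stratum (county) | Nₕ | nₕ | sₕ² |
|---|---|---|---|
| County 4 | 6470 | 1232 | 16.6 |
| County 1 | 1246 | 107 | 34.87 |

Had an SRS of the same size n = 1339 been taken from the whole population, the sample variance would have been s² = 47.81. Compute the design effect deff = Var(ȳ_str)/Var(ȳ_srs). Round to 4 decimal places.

0.5232

Var(ȳ_str) = Σ Wₕ²(1−fₕ)sₕ²/nₕ with Wₕ = Nₕ/7716:
  County 4: (6470/7716)²·(1−1232/6470)·16.6/1232 = 0.0076697766
  County 1: (1246/7716)²·(1−107/1246)·34.87/107 = 0.0077682912
  → Var(ȳ_str) = 0.015438068.
Var(ȳ_srs) = (1 − 1339/7716)·47.81/1339 = 0.029509535.
deff = 0.015438068 / 0.029509535 = 0.5232.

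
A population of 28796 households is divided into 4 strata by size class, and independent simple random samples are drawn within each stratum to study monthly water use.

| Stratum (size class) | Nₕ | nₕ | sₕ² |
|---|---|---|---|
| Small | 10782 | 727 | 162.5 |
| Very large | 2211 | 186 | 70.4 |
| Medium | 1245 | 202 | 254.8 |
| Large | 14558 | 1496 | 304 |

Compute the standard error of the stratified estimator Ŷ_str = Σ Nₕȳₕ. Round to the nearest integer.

Var(Ŷ_str) = Σₕ Nₕ²(1 − fₕ)sₕ²/nₕ.
Small: 10782²·(1 − 727/10782)·162.5/727 = 2.4232619 × 10^7.
Very large: 2211²·(1 − 186/2211)·70.4/186 = 1.6946245 × 10^6.
Medium: 1245²·(1 − 202/1245)·254.8/202 = 1.637954 × 10^6.
Large: 14558²·(1 − 1496/14558)·304/1496 = 3.8641447 × 10^7.
Sum = 6.6206645 × 10^7.
SE = √(6.6206645 × 10^7) = 8137.

8137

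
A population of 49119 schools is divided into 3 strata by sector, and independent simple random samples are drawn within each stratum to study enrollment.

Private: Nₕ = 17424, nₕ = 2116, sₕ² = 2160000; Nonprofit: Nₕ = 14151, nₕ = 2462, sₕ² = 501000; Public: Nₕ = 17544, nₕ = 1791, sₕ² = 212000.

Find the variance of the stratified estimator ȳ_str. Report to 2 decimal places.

140.36

Var(ȳ_str) = Σₕ Wₕ²(1 − fₕ)sₕ²/nₕ with Wₕ = Nₕ/N, N = 49119.
Private: Wₕ = 0.35473035; term = 0.35473035²·(1 − 0.12144169)·2160000/2116 = 112.85099.
Nonprofit: Wₕ = 0.28809626; term = 0.28809626²·(1 − 0.17398064)·501000/2462 = 13.951315.
Public: Wₕ = 0.35717340; term = 0.35717340²·(1 − 0.10208618)·212000/1791 = 13.559171.
Sum = 140.36148.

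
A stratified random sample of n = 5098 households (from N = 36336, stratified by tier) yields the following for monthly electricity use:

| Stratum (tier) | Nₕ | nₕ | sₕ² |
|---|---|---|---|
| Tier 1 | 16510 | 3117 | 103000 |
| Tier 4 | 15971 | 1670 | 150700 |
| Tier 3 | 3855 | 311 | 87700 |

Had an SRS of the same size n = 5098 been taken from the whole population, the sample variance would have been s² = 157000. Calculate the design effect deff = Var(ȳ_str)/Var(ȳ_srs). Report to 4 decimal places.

Var(ȳ_str) = Σ Wₕ²(1−fₕ)sₕ²/nₕ with Wₕ = Nₕ/36336:
  Tier 1: (16510/36336)²·(1−3117/16510)·103000/3117 = 5.5341526
  Tier 4: (15971/36336)²·(1−1670/15971)·150700/1670 = 15.610653
  Tier 3: (3855/36336)²·(1−311/3855)·87700/311 = 2.9179851
  → Var(ȳ_str) = 24.062791.
Var(ȳ_srs) = (1 − 5098/36336)·157000/5098 = 26.475607.
deff = 24.062791 / 26.475607 = 0.9089.

0.9089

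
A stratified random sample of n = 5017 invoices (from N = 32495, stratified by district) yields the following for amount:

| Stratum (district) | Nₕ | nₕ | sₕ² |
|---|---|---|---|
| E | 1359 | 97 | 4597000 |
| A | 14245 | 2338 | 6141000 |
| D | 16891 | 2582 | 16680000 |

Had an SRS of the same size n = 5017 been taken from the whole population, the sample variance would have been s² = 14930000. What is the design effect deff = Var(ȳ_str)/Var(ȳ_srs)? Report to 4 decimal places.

0.7859

Var(ȳ_str) = Σ Wₕ²(1−fₕ)sₕ²/nₕ with Wₕ = Nₕ/32495:
  E: (1359/32495)²·(1−97/1359)·4597000/97 = 76.974787
  A: (14245/32495)²·(1−2338/14245)·6141000/2338 = 421.91631
  D: (16891/32495)²·(1−2582/16891)·16680000/2582 = 1478.6704
  → Var(ȳ_str) = 1977.5615.
Var(ȳ_srs) = (1 − 5017/32495)·14930000/5017 = 2516.4267.
deff = 1977.5615 / 2516.4267 = 0.7859.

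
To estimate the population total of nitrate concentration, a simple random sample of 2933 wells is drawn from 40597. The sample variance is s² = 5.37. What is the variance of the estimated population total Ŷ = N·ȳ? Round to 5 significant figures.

Var(Ŷ) = N²·Var(ȳ) = N²·(1 − n/N)·s²/n.
f = 2933/40597 = 0.07224672; Var(ȳ) = 0.92775328·5.37/2933 = 0.0016986141.
Var(Ŷ) = 40597² · 0.0016986141 = 2.7995138 × 10^6.

2.7995 × 10^6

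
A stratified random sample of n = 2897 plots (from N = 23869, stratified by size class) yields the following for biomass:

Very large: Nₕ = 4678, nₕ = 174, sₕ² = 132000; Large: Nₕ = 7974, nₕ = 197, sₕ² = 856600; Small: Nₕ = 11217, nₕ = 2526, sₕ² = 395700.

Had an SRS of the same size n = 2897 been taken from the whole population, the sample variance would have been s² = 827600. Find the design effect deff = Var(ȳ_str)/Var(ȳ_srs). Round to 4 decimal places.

2.1042

Var(ȳ_str) = Σ Wₕ²(1−fₕ)sₕ²/nₕ with Wₕ = Nₕ/23869:
  Very large: (4678/23869)²·(1−174/4678)·132000/174 = 28.055295
  Large: (7974/23869)²·(1−197/7974)·856600/197 = 473.29479
  Small: (11217/23869)²·(1−2526/11217)·395700/2526 = 26.804686
  → Var(ȳ_str) = 528.15477.
Var(ȳ_srs) = (1 − 2897/23869)·827600/2897 = 251.00225.
deff = 528.15477 / 251.00225 = 2.1042.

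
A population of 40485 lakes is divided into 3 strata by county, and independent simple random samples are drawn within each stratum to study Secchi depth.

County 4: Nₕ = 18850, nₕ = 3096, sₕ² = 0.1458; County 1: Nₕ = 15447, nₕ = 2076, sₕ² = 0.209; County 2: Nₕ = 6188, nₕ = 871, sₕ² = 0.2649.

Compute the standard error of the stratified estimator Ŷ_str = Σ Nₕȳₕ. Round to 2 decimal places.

211.62

Var(Ŷ_str) = Σₕ Nₕ²(1 − fₕ)sₕ²/nₕ.
County 4: 18850²·(1 − 3096/18850)·0.1458/3096 = 13984.881.
County 1: 15447²·(1 − 2076/15447)·0.209/2076 = 20793.47.
County 2: 6188²·(1 − 871/6188)·0.2649/871 = 10006.467.
Sum = 44784.818.
SE = √(44784.818) = 211.62.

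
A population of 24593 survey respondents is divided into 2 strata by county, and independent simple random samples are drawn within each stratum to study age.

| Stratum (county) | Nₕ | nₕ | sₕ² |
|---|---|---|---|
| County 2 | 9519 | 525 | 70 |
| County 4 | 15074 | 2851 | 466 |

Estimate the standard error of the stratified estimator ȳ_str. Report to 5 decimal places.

0.26204

Var(ȳ_str) = Σₕ Wₕ²(1 − fₕ)sₕ²/nₕ with Wₕ = Nₕ/N, N = 24593.
County 2: Wₕ = 0.38706136; term = 0.38706136²·(1 − 0.05515285)·70/525 = 0.018873825.
County 4: Wₕ = 0.61293864; term = 0.61293864²·(1 − 0.18913361)·466/2851 = 0.049793425.
Sum = 0.06866725.
SE = √(0.06866725) = 0.26204.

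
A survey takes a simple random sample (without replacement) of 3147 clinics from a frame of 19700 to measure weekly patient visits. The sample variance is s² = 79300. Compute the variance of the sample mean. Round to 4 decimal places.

Under SRS without replacement, Var(ȳ) = (1 − f)·s²/n with f = n/N = 3147/19700 = 0.15974619.
Var(ȳ) = (1 − 0.15974619)·79300/3147 = 0.84025381·25.198602 = 21.173221.

21.1732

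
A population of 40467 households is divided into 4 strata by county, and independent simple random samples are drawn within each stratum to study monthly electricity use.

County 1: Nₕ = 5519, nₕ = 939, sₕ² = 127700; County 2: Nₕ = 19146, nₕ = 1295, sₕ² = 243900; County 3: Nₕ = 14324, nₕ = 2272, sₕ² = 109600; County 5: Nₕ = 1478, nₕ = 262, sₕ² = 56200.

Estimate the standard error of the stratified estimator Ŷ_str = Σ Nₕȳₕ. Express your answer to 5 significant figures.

Var(Ŷ_str) = Σₕ Nₕ²(1 − fₕ)sₕ²/nₕ.
County 1: 5519²·(1 − 939/5519)·127700/939 = 3.437567 × 10^9.
County 2: 19146²·(1 − 1295/19146)·243900/1295 = 6.4369871 × 10^10.
County 3: 14324²·(1 − 2272/14324)·109600/2272 = 8.3277113 × 10^9.
County 5: 1478²·(1 − 262/1478)·56200/262 = 3.8551656 × 10^8.
Sum = 7.6520666 × 10^10.
SE = √(7.6520666 × 10^10) = 276620.

276620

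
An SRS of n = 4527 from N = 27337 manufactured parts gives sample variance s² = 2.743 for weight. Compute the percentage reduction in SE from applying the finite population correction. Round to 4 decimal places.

8.6545

f = n/N = 4527/27337 = 0.16559974.
SE_no-fpc = √(s²/n) = 0.024615443; SE_fpc = √((1−f)s²/n) = 0.022485103.
Ratio = √(1−f) = 0.91345512. Reduction = 100·(1 − 0.91345512) = 8.6545%.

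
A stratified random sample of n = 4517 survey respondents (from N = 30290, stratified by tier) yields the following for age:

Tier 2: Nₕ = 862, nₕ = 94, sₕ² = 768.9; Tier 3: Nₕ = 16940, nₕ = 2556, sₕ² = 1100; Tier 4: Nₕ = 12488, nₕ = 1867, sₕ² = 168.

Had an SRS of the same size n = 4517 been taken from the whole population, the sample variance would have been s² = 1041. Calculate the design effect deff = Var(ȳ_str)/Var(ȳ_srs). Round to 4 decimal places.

0.6793

Var(ȳ_str) = Σ Wₕ²(1−fₕ)sₕ²/nₕ with Wₕ = Nₕ/30290:
  Tier 2: (862/30290)²·(1−94/862)·768.9/94 = 0.0059021732
  Tier 3: (16940/30290)²·(1−2556/16940)·1100/2556 = 0.11429477
  Tier 4: (12488/30290)²·(1−1867/12488)·168/1867 = 0.013008425
  → Var(ȳ_str) = 0.13320537.
Var(ȳ_srs) = (1 − 4517/30290)·1041/4517 = 0.19609492.
deff = 0.13320537 / 0.19609492 = 0.6793.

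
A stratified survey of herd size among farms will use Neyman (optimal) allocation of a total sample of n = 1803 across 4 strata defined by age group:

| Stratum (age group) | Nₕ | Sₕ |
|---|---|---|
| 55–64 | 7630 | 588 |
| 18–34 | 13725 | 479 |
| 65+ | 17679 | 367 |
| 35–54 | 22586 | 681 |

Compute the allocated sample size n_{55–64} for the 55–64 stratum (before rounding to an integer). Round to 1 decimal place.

245.6

Neyman allocation: nₕ = n·NₕSₕ / Σⱼ NⱼSⱼ.
Σ NⱼSⱼ = 7630·588 + 13725·479 + 17679·367 + 22586·681 = 3.2929974 × 10^7.
n_{55–64} = 1803·7630·588 / (3.2929974 × 10^7) = 245.6.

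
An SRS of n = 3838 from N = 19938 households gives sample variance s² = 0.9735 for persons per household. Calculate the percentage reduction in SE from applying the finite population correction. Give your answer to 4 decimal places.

f = n/N = 3838/19938 = 0.19249674.
SE_no-fpc = √(s²/n) = 0.015926322; SE_fpc = √((1−f)s²/n) = 0.014311582.
Ratio = √(1−f) = 0.89861185. Reduction = 100·(1 − 0.89861185) = 10.1388%.

10.1388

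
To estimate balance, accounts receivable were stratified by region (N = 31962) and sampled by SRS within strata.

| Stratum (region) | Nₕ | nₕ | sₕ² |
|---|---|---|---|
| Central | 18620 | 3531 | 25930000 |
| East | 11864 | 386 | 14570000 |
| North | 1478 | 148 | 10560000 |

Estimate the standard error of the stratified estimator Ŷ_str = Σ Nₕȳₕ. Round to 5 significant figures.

Var(Ŷ_str) = Σₕ Nₕ²(1 − fₕ)sₕ²/nₕ.
Central: 18620²·(1 − 3531/18620)·25930000/3531 = 2.0632171 × 10^12.
East: 11864²·(1 − 386/11864)·14570000/386 = 5.1400768 × 10^12.
North: 1478²·(1 − 148/1478)·10560000/148 = 1.4025821 × 10^11.
Sum = 7.3435521 × 10^12.
SE = √(7.3435521 × 10^12) = 2.7099 × 10^6.

2.7099 × 10^6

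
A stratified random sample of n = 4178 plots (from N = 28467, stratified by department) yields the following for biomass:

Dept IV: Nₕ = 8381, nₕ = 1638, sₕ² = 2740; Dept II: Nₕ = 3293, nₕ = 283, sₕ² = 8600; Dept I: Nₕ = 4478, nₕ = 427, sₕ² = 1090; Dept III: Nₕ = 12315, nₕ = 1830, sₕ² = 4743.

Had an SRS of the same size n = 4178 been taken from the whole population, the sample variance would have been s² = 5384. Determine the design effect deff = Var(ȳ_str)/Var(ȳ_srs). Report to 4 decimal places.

Var(ȳ_str) = Σ Wₕ²(1−fₕ)sₕ²/nₕ with Wₕ = Nₕ/28467:
  Dept IV: (8381/28467)²·(1−1638/8381)·2740/1638 = 0.11665471
  Dept II: (3293/28467)²·(1−283/3293)·8600/283 = 0.3716951
  Dept I: (4478/28467)²·(1−427/4478)·1090/427 = 0.057142805
  Dept III: (12315/28467)²·(1−1830/12315)·4743/1830 = 0.41297283
  → Var(ȳ_str) = 0.95846545.
Var(ȳ_srs) = (1 − 4178/28467)·5384/4178 = 1.0995236.
deff = 0.95846545 / 1.0995236 = 0.8717.

0.8717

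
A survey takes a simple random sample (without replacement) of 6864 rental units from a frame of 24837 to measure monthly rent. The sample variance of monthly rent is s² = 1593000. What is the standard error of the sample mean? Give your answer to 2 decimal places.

12.96

Under SRS without replacement, Var(ȳ) = (1 − f)·s²/n with f = n/N = 6864/24837 = 0.27636188.
Var(ȳ) = (1 − 0.27636188)·1593000/6864 = 0.72363812·232.08042 = 167.94224.
SE(ȳ) = √(167.94224) = 12.96.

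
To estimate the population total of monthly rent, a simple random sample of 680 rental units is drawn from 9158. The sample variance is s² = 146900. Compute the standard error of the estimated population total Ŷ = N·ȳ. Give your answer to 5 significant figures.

129510

Var(Ŷ) = N²·Var(ȳ) = N²·(1 − n/N)·s²/n.
f = 680/9158 = 0.07425202; Var(ȳ) = 0.92574798·146900/680 = 199.98879.
Var(Ŷ) = 9158² · 199.98879 = 1.6772853 × 10^10.
SE(Ŷ) = √(1.6772853 × 10^10) = 129510.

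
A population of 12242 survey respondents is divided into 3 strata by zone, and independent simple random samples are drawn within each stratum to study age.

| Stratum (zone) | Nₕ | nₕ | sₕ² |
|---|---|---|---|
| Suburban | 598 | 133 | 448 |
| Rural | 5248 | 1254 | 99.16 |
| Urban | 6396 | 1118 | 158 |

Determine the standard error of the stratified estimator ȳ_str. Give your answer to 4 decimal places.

Var(ȳ_str) = Σₕ Wₕ²(1 − fₕ)sₕ²/nₕ with Wₕ = Nₕ/N, N = 12242.
Suburban: Wₕ = 0.04884823; term = 0.04884823²·(1 − 0.22240803)·448/133 = 0.0062499387.
Rural: Wₕ = 0.42868812; term = 0.42868812²·(1 − 0.23894817)·99.16/1254 = 0.011059516.
Urban: Wₕ = 0.52246365; term = 0.52246365²·(1 − 0.17479675)·158/1118 = 0.031833792.
Sum = 0.049143247.
SE = √(0.049143247) = 0.2217.

0.2217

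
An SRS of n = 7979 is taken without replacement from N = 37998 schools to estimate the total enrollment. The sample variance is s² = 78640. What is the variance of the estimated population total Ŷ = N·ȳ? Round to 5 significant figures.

1.1242 × 10^10

Var(Ŷ) = N²·Var(ȳ) = N²·(1 − n/N)·s²/n.
f = 7979/37998 = 0.20998474; Var(ȳ) = 0.79001526·78640/7979 = 7.7862891.
Var(Ŷ) = 37998² · 7.7862891 = 1.1242218 × 10^10.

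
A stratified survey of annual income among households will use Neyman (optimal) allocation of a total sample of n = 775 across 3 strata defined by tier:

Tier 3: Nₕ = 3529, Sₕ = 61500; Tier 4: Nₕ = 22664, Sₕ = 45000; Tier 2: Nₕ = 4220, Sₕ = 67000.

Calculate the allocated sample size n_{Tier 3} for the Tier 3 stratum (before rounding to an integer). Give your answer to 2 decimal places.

110.68

Neyman allocation: nₕ = n·NₕSₕ / Σⱼ NⱼSⱼ.
Σ NⱼSⱼ = 3529·61500 + 22664·45000 + 4220·67000 = 1.5196535 × 10^9.
n_{Tier 3} = 775·3529·61500 / (1.5196535 × 10^9) = 110.68.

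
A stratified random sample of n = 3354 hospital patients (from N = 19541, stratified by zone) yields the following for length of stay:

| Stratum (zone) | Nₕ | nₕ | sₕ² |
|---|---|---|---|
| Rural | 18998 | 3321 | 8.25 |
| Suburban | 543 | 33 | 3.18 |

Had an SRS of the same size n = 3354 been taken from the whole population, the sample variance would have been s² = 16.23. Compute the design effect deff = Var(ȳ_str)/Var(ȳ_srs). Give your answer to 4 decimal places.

Var(ȳ_str) = Σ Wₕ²(1−fₕ)sₕ²/nₕ with Wₕ = Nₕ/19541:
  Rural: (18998/19541)²·(1−3321/18998)·8.25/3321 = 0.0019375921
  Suburban: (543/19541)²·(1−33/543)·3.18/33 = 6.9885909 × 10^-5
  → Var(ȳ_str) = 0.002007478.
Var(ȳ_srs) = (1 − 3354/19541)·16.23/3354 = 0.0040084368.
deff = 0.002007478 / 0.0040084368 = 0.5008.

0.5008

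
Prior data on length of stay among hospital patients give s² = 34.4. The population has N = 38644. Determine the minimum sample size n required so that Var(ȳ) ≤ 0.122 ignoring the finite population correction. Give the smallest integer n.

282

Without fpc, n₀ = s²/D = 34.4/0.122 = 281.9672.
Rounding up, n = 282.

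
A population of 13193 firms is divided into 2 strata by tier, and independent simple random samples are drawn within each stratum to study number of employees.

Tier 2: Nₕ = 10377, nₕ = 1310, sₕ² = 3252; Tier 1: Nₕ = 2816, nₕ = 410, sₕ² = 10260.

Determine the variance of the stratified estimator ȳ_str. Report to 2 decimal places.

2.32

Var(ȳ_str) = Σₕ Wₕ²(1 − fₕ)sₕ²/nₕ with Wₕ = Nₕ/N, N = 13193.
Tier 2: Wₕ = 0.78655348; term = 0.78655348²·(1 − 0.12624072)·3252/1310 = 1.3419229.
Tier 1: Wₕ = 0.21344652; term = 0.21344652²·(1 − 0.14559659)·10260/410 = 0.97410249.
Sum = 2.3160254.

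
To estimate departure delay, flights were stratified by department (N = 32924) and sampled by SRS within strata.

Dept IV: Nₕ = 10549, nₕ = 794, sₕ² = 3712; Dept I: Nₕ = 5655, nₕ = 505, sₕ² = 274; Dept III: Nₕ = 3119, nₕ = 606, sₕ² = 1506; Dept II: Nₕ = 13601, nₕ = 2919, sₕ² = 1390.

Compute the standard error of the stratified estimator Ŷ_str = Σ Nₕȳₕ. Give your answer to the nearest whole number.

Var(Ŷ_str) = Σₕ Nₕ²(1 − fₕ)sₕ²/nₕ.
Dept IV: 10549²·(1 − 794/10549)·3712/794 = 4.8108967 × 10^8.
Dept I: 5655²·(1 − 505/5655)·274/505 = 1.5801526 × 10^7.
Dept III: 3119²·(1 − 606/3119)·1506/606 = 1.9478711 × 10^7.
Dept II: 13601²·(1 − 2919/13601)·1390/2919 = 6.9183753 × 10^7.
Sum = 5.8555366 × 10^8.
SE = √(5.8555366 × 10^8) = 24198.

24198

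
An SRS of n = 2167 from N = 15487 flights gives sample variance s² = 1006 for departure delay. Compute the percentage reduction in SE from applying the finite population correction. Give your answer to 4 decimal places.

7.2597

f = n/N = 2167/15487 = 0.13992381.
SE_no-fpc = √(s²/n) = 0.68134886; SE_fpc = √((1−f)s²/n) = 0.63188493.
Ratio = √(1−f) = 0.92740293. Reduction = 100·(1 − 0.92740293) = 7.2597%.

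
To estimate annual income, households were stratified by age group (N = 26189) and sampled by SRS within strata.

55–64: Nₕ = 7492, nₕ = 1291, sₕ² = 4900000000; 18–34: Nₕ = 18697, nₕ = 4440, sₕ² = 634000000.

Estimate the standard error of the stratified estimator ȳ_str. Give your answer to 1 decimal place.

559.1

Var(ȳ_str) = Σₕ Wₕ²(1 − fₕ)sₕ²/nₕ with Wₕ = Nₕ/N, N = 26189.
55–64: Wₕ = 0.28607431; term = 0.28607431²·(1 − 0.17231714)·4900000000/1291 = 257093.74.
18–34: Wₕ = 0.71392569; term = 0.71392569²·(1 − 0.23747125)·634000000/4440 = 55496.876.
Sum = 312590.62.
SE = √(312590.62) = 559.1.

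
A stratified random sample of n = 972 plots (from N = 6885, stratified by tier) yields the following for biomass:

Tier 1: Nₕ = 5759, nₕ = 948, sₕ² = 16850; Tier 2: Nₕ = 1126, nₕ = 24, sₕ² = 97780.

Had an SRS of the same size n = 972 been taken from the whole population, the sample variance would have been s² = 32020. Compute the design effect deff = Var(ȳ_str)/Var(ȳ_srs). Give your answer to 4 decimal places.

Var(ȳ_str) = Σ Wₕ²(1−fₕ)sₕ²/nₕ with Wₕ = Nₕ/6885:
  Tier 1: (5759/6885)²·(1−948/5759)·16850/948 = 10.388817
  Tier 2: (1126/6885)²·(1−24/1126)·97780/24 = 106.64755
  → Var(ȳ_str) = 117.03637.
Var(ȳ_srs) = (1 − 972/6885)·32020/972 = 28.291697.
deff = 117.03637 / 28.291697 = 4.1368.

4.1368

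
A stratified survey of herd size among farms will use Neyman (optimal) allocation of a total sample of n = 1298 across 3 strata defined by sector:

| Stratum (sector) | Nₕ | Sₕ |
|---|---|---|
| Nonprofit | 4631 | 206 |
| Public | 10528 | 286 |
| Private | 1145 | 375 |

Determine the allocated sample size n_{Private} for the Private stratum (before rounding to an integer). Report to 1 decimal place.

Neyman allocation: nₕ = n·NₕSₕ / Σⱼ NⱼSⱼ.
Σ NⱼSⱼ = 4631·206 + 10528·286 + 1145·375 = 4.394369 × 10^6.
n_{Private} = 1298·1145·375 / (4.394369 × 10^6) = 126.8.

126.8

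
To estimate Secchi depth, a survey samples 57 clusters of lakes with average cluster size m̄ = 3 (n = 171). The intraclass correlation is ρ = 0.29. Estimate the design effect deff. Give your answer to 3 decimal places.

deff = 1 + (3 − 1)·0.29 = 1 + 0.58 = 1.58.

1.580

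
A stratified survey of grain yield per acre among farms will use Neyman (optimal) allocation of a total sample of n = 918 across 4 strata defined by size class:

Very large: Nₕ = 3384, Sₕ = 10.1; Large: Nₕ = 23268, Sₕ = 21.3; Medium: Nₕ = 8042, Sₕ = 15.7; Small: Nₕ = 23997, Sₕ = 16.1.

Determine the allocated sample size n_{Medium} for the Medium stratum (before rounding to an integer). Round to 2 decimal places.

Neyman allocation: nₕ = n·NₕSₕ / Σⱼ NⱼSⱼ.
Σ NⱼSⱼ = 3384·10.1 + 23268·21.3 + 8042·15.7 + 23997·16.1 = 1.0423979 × 10^6.
n_{Medium} = 918·8042·15.7 / (1.0423979 × 10^6) = 111.19.

111.19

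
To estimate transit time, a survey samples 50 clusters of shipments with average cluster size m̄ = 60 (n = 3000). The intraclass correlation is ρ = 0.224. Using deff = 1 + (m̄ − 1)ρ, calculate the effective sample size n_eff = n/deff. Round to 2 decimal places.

211.03

deff = 1 + (60 − 1)·0.224 = 1 + 13.216 = 14.216.
n_eff = 3000 / 14.216 = 211.03.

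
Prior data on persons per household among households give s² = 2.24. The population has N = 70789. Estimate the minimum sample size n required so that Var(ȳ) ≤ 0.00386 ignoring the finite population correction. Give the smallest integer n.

581

Without fpc, n₀ = s²/D = 2.24/0.00386 = 580.3109.
Rounding up, n = 581.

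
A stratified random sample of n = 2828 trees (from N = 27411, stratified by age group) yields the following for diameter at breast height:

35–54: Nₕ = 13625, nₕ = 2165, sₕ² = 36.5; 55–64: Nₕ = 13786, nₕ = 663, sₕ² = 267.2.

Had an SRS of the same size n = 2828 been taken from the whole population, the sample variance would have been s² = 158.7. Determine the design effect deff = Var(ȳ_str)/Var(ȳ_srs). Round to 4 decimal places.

1.9977

Var(ȳ_str) = Σ Wₕ²(1−fₕ)sₕ²/nₕ with Wₕ = Nₕ/27411:
  35–54: (13625/27411)²·(1−2165/13625)·36.5/2165 = 0.003503534
  55–64: (13786/27411)²·(1−663/13786)·267.2/663 = 0.09703861
  → Var(ȳ_str) = 0.10054214.
Var(ȳ_srs) = (1 − 2828/27411)·158.7/2828 = 0.050327751.
deff = 0.10054214 / 0.050327751 = 1.9977.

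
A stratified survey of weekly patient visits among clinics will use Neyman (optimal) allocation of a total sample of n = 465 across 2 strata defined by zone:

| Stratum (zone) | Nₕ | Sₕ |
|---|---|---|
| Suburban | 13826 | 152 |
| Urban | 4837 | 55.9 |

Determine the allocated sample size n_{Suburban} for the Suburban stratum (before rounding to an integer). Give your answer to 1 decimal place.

412.0

Neyman allocation: nₕ = n·NₕSₕ / Σⱼ NⱼSⱼ.
Σ NⱼSⱼ = 13826·152 + 4837·55.9 = 2.3719403 × 10^6.
n_{Suburban} = 465·13826·152 / (2.3719403 × 10^6) = 412.0.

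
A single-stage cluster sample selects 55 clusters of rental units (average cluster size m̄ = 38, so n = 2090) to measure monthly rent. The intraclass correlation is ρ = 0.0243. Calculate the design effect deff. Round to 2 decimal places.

deff = 1 + (38 − 1)·0.0243 = 1 + 0.8991 = 1.8991.

1.90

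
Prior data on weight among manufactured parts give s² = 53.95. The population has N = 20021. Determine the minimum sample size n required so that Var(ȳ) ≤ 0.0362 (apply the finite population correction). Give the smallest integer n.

Without fpc, n₀ = s²/D = 53.95/0.0362 = 1490.3315.
With fpc, (1 − n/N)·s²/n ≤ D requires n ≥ n₀/(1 + n₀/N) = 1490.3315/(1 + 1490.3315/20021) = 1387.0795.
Rounding up, n = 1388.

1388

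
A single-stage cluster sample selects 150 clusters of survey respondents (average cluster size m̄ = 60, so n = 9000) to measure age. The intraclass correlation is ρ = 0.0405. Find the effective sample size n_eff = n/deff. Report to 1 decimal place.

2655.3

deff = 1 + (60 − 1)·0.0405 = 1 + 2.3895 = 3.3895.
n_eff = 9000 / 3.3895 = 2655.3.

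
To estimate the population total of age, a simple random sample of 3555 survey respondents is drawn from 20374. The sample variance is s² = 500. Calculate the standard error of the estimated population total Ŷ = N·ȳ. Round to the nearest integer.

Var(Ŷ) = N²·Var(ȳ) = N²·(1 − n/N)·s²/n.
f = 3555/20374 = 0.17448709; Var(ȳ) = 0.82551291·500/3555 = 0.11610589.
Var(Ŷ) = 20374² · 0.11610589 = 4.8195541 × 10^7.
SE(Ŷ) = √(4.8195541 × 10^7) = 6942.

6942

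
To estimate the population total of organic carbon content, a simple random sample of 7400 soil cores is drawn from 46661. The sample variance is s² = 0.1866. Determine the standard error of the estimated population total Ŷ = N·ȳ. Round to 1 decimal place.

214.9

Var(Ŷ) = N²·Var(ȳ) = N²·(1 − n/N)·s²/n.
f = 7400/46661 = 0.15859069; Var(ȳ) = 0.84140931·0.1866/7400 = 2.1217159 × 10^-5.
Var(Ŷ) = 46661² · (2.1217159 × 10^-5) = 46195.037.
SE(Ŷ) = √(46195.037) = 214.9.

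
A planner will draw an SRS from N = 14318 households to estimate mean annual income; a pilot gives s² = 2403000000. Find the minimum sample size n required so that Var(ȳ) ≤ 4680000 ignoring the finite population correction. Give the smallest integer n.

514

Without fpc, n₀ = s²/D = 2403000000/4680000 = 513.4615.
Rounding up, n = 514.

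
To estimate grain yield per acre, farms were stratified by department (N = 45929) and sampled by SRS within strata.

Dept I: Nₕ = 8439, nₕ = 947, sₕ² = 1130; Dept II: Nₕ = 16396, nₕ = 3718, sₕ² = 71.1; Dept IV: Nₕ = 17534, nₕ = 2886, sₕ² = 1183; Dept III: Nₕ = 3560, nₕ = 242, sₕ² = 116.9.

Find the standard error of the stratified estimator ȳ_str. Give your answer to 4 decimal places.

Var(ȳ_str) = Σₕ Wₕ²(1 − fₕ)sₕ²/nₕ with Wₕ = Nₕ/N, N = 45929.
Dept I: Wₕ = 0.18374012; term = 0.18374012²·(1 − 0.11221709)·1130/947 = 0.035763766.
Dept II: Wₕ = 0.35698578; term = 0.35698578²·(1 − 0.22676263)·71.1/3718 = 0.0018844078.
Dept IV: Wₕ = 0.38176316; term = 0.38176316²·(1 − 0.16459450)·1183/2886 = 0.049908414.
Dept III: Wₕ = 0.07751094; term = 0.07751094²·(1 − 0.06797753)·116.9/242 = 0.0027049021.
Sum = 0.09026149.
SE = √(0.09026149) = 0.3004.

0.3004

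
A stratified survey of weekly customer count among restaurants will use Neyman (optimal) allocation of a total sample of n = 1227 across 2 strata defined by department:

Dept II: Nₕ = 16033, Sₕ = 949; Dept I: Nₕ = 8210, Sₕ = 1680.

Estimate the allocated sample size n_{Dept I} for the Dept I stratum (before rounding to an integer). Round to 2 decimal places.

Neyman allocation: nₕ = n·NₕSₕ / Σⱼ NⱼSⱼ.
Σ NⱼSⱼ = 16033·949 + 8210·1680 = 2.9008117 × 10^7.
n_{Dept I} = 1227·8210·1680 / (2.9008117 × 10^7) = 583.41.

583.41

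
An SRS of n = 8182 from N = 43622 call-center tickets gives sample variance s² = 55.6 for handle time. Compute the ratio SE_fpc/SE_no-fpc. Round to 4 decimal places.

0.9014

f = n/N = 8182/43622 = 0.18756591.
SE_no-fpc = √(s²/n) = 0.082434244; SE_fpc = √((1−f)s²/n) = 0.074302209.
Ratio = √(1−f) = 0.90135126.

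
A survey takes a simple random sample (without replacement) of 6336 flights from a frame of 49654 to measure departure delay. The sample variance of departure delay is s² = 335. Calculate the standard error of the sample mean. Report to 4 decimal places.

Under SRS without replacement, Var(ȳ) = (1 − f)·s²/n with f = n/N = 6336/49654 = 0.12760301.
Var(ȳ) = (1 − 0.12760301)·335/6336 = 0.87239699·0.052872475 = 0.046125788.
SE(ȳ) = √(0.046125788) = 0.2148.

0.2148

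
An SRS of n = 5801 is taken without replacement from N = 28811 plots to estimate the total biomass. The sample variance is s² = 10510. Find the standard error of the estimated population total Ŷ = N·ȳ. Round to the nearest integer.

34657

Var(Ŷ) = N²·Var(ȳ) = N²·(1 − n/N)·s²/n.
f = 5801/28811 = 0.20134671; Var(ȳ) = 0.79865329·10510/5801 = 1.4469654.
Var(Ŷ) = 28811² · 1.4469654 = 1.201088 × 10^9.
SE(Ŷ) = √(1.201088 × 10^9) = 34657.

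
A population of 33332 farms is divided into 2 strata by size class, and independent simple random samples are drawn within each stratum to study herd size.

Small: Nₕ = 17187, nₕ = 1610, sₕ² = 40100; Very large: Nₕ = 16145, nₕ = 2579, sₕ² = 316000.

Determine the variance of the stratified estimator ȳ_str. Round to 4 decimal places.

30.1565

Var(ȳ_str) = Σₕ Wₕ²(1 − fₕ)sₕ²/nₕ with Wₕ = Nₕ/N, N = 33332.
Small: Wₕ = 0.51563063; term = 0.51563063²·(1 − 0.09367545)·40100/1610 = 6.0017741.
Very large: Wₕ = 0.48436937; term = 0.48436937²·(1 − 0.15973986)·316000/2579 = 24.154767.
Sum = 30.156541.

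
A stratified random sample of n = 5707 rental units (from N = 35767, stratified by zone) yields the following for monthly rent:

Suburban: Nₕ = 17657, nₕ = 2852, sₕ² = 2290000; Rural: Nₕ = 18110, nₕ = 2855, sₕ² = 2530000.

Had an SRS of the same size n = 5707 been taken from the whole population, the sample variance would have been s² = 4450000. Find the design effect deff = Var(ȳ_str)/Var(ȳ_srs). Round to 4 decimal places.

0.5424

Var(ȳ_str) = Σ Wₕ²(1−fₕ)sₕ²/nₕ with Wₕ = Nₕ/35767:
  Suburban: (17657/35767)²·(1−2852/17657)·2290000/2852 = 164.07645
  Rural: (18110/35767)²·(1−2855/18110)·2530000/2855 = 191.37273
  → Var(ȳ_str) = 355.44918.
Var(ȳ_srs) = (1 − 5707/35767)·4450000/5707 = 655.32781.
deff = 355.44918 / 655.32781 = 0.5424.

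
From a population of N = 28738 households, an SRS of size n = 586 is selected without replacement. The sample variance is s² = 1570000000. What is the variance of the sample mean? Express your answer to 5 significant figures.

2.6245 × 10^6

Under SRS without replacement, Var(ȳ) = (1 − f)·s²/n with f = n/N = 586/28738 = 0.02039112.
Var(ȳ) = (1 − 0.02039112)·1570000000/586 = 0.97960888·2.6791809 × 10^6 = 2.6245494 × 10^6.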